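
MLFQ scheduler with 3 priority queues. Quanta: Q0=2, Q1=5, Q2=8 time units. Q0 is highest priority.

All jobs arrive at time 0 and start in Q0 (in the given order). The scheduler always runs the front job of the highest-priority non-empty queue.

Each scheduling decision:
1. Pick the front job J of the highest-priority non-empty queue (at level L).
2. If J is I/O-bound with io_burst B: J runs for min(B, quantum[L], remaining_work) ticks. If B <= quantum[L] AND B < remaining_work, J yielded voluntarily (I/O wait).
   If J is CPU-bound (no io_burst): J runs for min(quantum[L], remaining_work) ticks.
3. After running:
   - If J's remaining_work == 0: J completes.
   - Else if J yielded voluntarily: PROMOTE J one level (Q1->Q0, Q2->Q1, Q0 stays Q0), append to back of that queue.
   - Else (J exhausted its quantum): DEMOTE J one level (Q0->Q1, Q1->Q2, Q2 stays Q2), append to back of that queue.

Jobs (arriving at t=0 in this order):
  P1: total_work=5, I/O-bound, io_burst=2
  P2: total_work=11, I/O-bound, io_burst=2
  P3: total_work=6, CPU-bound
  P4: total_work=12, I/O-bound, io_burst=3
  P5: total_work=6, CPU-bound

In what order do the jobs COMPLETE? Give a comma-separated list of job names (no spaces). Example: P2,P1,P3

Answer: P1,P2,P3,P5,P4

Derivation:
t=0-2: P1@Q0 runs 2, rem=3, I/O yield, promote→Q0. Q0=[P2,P3,P4,P5,P1] Q1=[] Q2=[]
t=2-4: P2@Q0 runs 2, rem=9, I/O yield, promote→Q0. Q0=[P3,P4,P5,P1,P2] Q1=[] Q2=[]
t=4-6: P3@Q0 runs 2, rem=4, quantum used, demote→Q1. Q0=[P4,P5,P1,P2] Q1=[P3] Q2=[]
t=6-8: P4@Q0 runs 2, rem=10, quantum used, demote→Q1. Q0=[P5,P1,P2] Q1=[P3,P4] Q2=[]
t=8-10: P5@Q0 runs 2, rem=4, quantum used, demote→Q1. Q0=[P1,P2] Q1=[P3,P4,P5] Q2=[]
t=10-12: P1@Q0 runs 2, rem=1, I/O yield, promote→Q0. Q0=[P2,P1] Q1=[P3,P4,P5] Q2=[]
t=12-14: P2@Q0 runs 2, rem=7, I/O yield, promote→Q0. Q0=[P1,P2] Q1=[P3,P4,P5] Q2=[]
t=14-15: P1@Q0 runs 1, rem=0, completes. Q0=[P2] Q1=[P3,P4,P5] Q2=[]
t=15-17: P2@Q0 runs 2, rem=5, I/O yield, promote→Q0. Q0=[P2] Q1=[P3,P4,P5] Q2=[]
t=17-19: P2@Q0 runs 2, rem=3, I/O yield, promote→Q0. Q0=[P2] Q1=[P3,P4,P5] Q2=[]
t=19-21: P2@Q0 runs 2, rem=1, I/O yield, promote→Q0. Q0=[P2] Q1=[P3,P4,P5] Q2=[]
t=21-22: P2@Q0 runs 1, rem=0, completes. Q0=[] Q1=[P3,P4,P5] Q2=[]
t=22-26: P3@Q1 runs 4, rem=0, completes. Q0=[] Q1=[P4,P5] Q2=[]
t=26-29: P4@Q1 runs 3, rem=7, I/O yield, promote→Q0. Q0=[P4] Q1=[P5] Q2=[]
t=29-31: P4@Q0 runs 2, rem=5, quantum used, demote→Q1. Q0=[] Q1=[P5,P4] Q2=[]
t=31-35: P5@Q1 runs 4, rem=0, completes. Q0=[] Q1=[P4] Q2=[]
t=35-38: P4@Q1 runs 3, rem=2, I/O yield, promote→Q0. Q0=[P4] Q1=[] Q2=[]
t=38-40: P4@Q0 runs 2, rem=0, completes. Q0=[] Q1=[] Q2=[]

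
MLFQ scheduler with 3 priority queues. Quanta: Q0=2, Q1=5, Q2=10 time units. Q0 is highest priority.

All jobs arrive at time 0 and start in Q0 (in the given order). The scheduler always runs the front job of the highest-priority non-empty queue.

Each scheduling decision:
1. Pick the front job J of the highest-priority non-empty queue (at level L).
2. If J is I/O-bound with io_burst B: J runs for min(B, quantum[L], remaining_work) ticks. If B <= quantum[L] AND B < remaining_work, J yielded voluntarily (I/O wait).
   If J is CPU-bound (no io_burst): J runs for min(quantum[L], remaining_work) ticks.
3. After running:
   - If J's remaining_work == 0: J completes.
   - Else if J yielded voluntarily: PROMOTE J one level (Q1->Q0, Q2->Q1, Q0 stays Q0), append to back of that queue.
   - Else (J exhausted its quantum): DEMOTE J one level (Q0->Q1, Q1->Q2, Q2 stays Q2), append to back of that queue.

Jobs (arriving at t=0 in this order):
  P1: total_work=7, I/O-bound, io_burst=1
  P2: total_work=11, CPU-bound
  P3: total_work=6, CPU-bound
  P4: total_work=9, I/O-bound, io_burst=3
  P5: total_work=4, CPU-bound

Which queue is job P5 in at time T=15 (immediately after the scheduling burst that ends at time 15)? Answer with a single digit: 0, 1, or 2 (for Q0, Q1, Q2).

t=0-1: P1@Q0 runs 1, rem=6, I/O yield, promote→Q0. Q0=[P2,P3,P4,P5,P1] Q1=[] Q2=[]
t=1-3: P2@Q0 runs 2, rem=9, quantum used, demote→Q1. Q0=[P3,P4,P5,P1] Q1=[P2] Q2=[]
t=3-5: P3@Q0 runs 2, rem=4, quantum used, demote→Q1. Q0=[P4,P5,P1] Q1=[P2,P3] Q2=[]
t=5-7: P4@Q0 runs 2, rem=7, quantum used, demote→Q1. Q0=[P5,P1] Q1=[P2,P3,P4] Q2=[]
t=7-9: P5@Q0 runs 2, rem=2, quantum used, demote→Q1. Q0=[P1] Q1=[P2,P3,P4,P5] Q2=[]
t=9-10: P1@Q0 runs 1, rem=5, I/O yield, promote→Q0. Q0=[P1] Q1=[P2,P3,P4,P5] Q2=[]
t=10-11: P1@Q0 runs 1, rem=4, I/O yield, promote→Q0. Q0=[P1] Q1=[P2,P3,P4,P5] Q2=[]
t=11-12: P1@Q0 runs 1, rem=3, I/O yield, promote→Q0. Q0=[P1] Q1=[P2,P3,P4,P5] Q2=[]
t=12-13: P1@Q0 runs 1, rem=2, I/O yield, promote→Q0. Q0=[P1] Q1=[P2,P3,P4,P5] Q2=[]
t=13-14: P1@Q0 runs 1, rem=1, I/O yield, promote→Q0. Q0=[P1] Q1=[P2,P3,P4,P5] Q2=[]
t=14-15: P1@Q0 runs 1, rem=0, completes. Q0=[] Q1=[P2,P3,P4,P5] Q2=[]
t=15-20: P2@Q1 runs 5, rem=4, quantum used, demote→Q2. Q0=[] Q1=[P3,P4,P5] Q2=[P2]
t=20-24: P3@Q1 runs 4, rem=0, completes. Q0=[] Q1=[P4,P5] Q2=[P2]
t=24-27: P4@Q1 runs 3, rem=4, I/O yield, promote→Q0. Q0=[P4] Q1=[P5] Q2=[P2]
t=27-29: P4@Q0 runs 2, rem=2, quantum used, demote→Q1. Q0=[] Q1=[P5,P4] Q2=[P2]
t=29-31: P5@Q1 runs 2, rem=0, completes. Q0=[] Q1=[P4] Q2=[P2]
t=31-33: P4@Q1 runs 2, rem=0, completes. Q0=[] Q1=[] Q2=[P2]
t=33-37: P2@Q2 runs 4, rem=0, completes. Q0=[] Q1=[] Q2=[]

Answer: 1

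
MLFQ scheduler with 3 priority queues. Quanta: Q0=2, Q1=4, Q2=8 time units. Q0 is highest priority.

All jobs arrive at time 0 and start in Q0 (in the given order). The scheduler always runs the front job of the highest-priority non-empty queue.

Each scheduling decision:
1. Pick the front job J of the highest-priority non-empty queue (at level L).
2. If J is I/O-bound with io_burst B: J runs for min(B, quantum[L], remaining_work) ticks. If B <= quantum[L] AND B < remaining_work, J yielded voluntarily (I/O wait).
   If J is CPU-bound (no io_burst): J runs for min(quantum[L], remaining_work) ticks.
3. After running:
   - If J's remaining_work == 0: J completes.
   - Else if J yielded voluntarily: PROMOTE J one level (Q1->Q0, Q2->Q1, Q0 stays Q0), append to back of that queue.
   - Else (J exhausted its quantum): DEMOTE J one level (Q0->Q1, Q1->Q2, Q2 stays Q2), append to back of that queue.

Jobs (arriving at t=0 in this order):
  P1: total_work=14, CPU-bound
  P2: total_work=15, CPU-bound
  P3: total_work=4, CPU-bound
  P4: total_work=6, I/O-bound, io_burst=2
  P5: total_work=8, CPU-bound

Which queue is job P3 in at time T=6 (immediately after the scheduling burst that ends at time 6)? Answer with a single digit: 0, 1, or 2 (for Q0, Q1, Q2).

Answer: 1

Derivation:
t=0-2: P1@Q0 runs 2, rem=12, quantum used, demote→Q1. Q0=[P2,P3,P4,P5] Q1=[P1] Q2=[]
t=2-4: P2@Q0 runs 2, rem=13, quantum used, demote→Q1. Q0=[P3,P4,P5] Q1=[P1,P2] Q2=[]
t=4-6: P3@Q0 runs 2, rem=2, quantum used, demote→Q1. Q0=[P4,P5] Q1=[P1,P2,P3] Q2=[]
t=6-8: P4@Q0 runs 2, rem=4, I/O yield, promote→Q0. Q0=[P5,P4] Q1=[P1,P2,P3] Q2=[]
t=8-10: P5@Q0 runs 2, rem=6, quantum used, demote→Q1. Q0=[P4] Q1=[P1,P2,P3,P5] Q2=[]
t=10-12: P4@Q0 runs 2, rem=2, I/O yield, promote→Q0. Q0=[P4] Q1=[P1,P2,P3,P5] Q2=[]
t=12-14: P4@Q0 runs 2, rem=0, completes. Q0=[] Q1=[P1,P2,P3,P5] Q2=[]
t=14-18: P1@Q1 runs 4, rem=8, quantum used, demote→Q2. Q0=[] Q1=[P2,P3,P5] Q2=[P1]
t=18-22: P2@Q1 runs 4, rem=9, quantum used, demote→Q2. Q0=[] Q1=[P3,P5] Q2=[P1,P2]
t=22-24: P3@Q1 runs 2, rem=0, completes. Q0=[] Q1=[P5] Q2=[P1,P2]
t=24-28: P5@Q1 runs 4, rem=2, quantum used, demote→Q2. Q0=[] Q1=[] Q2=[P1,P2,P5]
t=28-36: P1@Q2 runs 8, rem=0, completes. Q0=[] Q1=[] Q2=[P2,P5]
t=36-44: P2@Q2 runs 8, rem=1, quantum used, demote→Q2. Q0=[] Q1=[] Q2=[P5,P2]
t=44-46: P5@Q2 runs 2, rem=0, completes. Q0=[] Q1=[] Q2=[P2]
t=46-47: P2@Q2 runs 1, rem=0, completes. Q0=[] Q1=[] Q2=[]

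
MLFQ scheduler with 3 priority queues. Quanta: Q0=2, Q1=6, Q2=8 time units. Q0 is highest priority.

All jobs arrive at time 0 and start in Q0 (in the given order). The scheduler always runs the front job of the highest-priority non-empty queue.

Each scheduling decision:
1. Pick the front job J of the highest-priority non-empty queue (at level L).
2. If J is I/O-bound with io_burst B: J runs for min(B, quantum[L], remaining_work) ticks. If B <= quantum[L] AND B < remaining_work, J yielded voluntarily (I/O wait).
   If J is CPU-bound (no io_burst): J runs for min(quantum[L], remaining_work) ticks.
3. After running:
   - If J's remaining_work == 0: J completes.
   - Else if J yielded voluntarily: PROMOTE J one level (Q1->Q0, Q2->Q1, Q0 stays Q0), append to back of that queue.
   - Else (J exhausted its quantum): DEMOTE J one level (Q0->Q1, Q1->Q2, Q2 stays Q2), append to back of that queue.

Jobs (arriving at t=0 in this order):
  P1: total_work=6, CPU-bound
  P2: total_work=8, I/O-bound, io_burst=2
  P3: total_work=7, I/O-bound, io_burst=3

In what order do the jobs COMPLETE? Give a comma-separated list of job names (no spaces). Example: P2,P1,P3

t=0-2: P1@Q0 runs 2, rem=4, quantum used, demote→Q1. Q0=[P2,P3] Q1=[P1] Q2=[]
t=2-4: P2@Q0 runs 2, rem=6, I/O yield, promote→Q0. Q0=[P3,P2] Q1=[P1] Q2=[]
t=4-6: P3@Q0 runs 2, rem=5, quantum used, demote→Q1. Q0=[P2] Q1=[P1,P3] Q2=[]
t=6-8: P2@Q0 runs 2, rem=4, I/O yield, promote→Q0. Q0=[P2] Q1=[P1,P3] Q2=[]
t=8-10: P2@Q0 runs 2, rem=2, I/O yield, promote→Q0. Q0=[P2] Q1=[P1,P3] Q2=[]
t=10-12: P2@Q0 runs 2, rem=0, completes. Q0=[] Q1=[P1,P3] Q2=[]
t=12-16: P1@Q1 runs 4, rem=0, completes. Q0=[] Q1=[P3] Q2=[]
t=16-19: P3@Q1 runs 3, rem=2, I/O yield, promote→Q0. Q0=[P3] Q1=[] Q2=[]
t=19-21: P3@Q0 runs 2, rem=0, completes. Q0=[] Q1=[] Q2=[]

Answer: P2,P1,P3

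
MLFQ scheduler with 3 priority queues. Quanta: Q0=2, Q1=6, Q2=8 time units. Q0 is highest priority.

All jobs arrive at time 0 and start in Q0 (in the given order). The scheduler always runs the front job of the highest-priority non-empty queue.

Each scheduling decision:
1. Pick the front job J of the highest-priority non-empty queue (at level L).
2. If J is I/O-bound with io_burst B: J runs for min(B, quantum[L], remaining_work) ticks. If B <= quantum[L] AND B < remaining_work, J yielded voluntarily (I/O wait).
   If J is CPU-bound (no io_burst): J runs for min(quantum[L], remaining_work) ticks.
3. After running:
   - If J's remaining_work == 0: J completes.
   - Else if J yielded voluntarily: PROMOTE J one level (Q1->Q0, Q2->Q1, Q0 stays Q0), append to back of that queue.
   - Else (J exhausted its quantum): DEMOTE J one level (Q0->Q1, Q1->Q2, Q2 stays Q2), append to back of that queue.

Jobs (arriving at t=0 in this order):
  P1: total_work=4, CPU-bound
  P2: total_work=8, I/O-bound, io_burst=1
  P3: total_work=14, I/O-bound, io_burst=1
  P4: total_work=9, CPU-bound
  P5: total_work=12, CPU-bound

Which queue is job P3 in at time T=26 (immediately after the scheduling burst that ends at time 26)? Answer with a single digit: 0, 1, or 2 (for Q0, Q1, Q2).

Answer: 0

Derivation:
t=0-2: P1@Q0 runs 2, rem=2, quantum used, demote→Q1. Q0=[P2,P3,P4,P5] Q1=[P1] Q2=[]
t=2-3: P2@Q0 runs 1, rem=7, I/O yield, promote→Q0. Q0=[P3,P4,P5,P2] Q1=[P1] Q2=[]
t=3-4: P3@Q0 runs 1, rem=13, I/O yield, promote→Q0. Q0=[P4,P5,P2,P3] Q1=[P1] Q2=[]
t=4-6: P4@Q0 runs 2, rem=7, quantum used, demote→Q1. Q0=[P5,P2,P3] Q1=[P1,P4] Q2=[]
t=6-8: P5@Q0 runs 2, rem=10, quantum used, demote→Q1. Q0=[P2,P3] Q1=[P1,P4,P5] Q2=[]
t=8-9: P2@Q0 runs 1, rem=6, I/O yield, promote→Q0. Q0=[P3,P2] Q1=[P1,P4,P5] Q2=[]
t=9-10: P3@Q0 runs 1, rem=12, I/O yield, promote→Q0. Q0=[P2,P3] Q1=[P1,P4,P5] Q2=[]
t=10-11: P2@Q0 runs 1, rem=5, I/O yield, promote→Q0. Q0=[P3,P2] Q1=[P1,P4,P5] Q2=[]
t=11-12: P3@Q0 runs 1, rem=11, I/O yield, promote→Q0. Q0=[P2,P3] Q1=[P1,P4,P5] Q2=[]
t=12-13: P2@Q0 runs 1, rem=4, I/O yield, promote→Q0. Q0=[P3,P2] Q1=[P1,P4,P5] Q2=[]
t=13-14: P3@Q0 runs 1, rem=10, I/O yield, promote→Q0. Q0=[P2,P3] Q1=[P1,P4,P5] Q2=[]
t=14-15: P2@Q0 runs 1, rem=3, I/O yield, promote→Q0. Q0=[P3,P2] Q1=[P1,P4,P5] Q2=[]
t=15-16: P3@Q0 runs 1, rem=9, I/O yield, promote→Q0. Q0=[P2,P3] Q1=[P1,P4,P5] Q2=[]
t=16-17: P2@Q0 runs 1, rem=2, I/O yield, promote→Q0. Q0=[P3,P2] Q1=[P1,P4,P5] Q2=[]
t=17-18: P3@Q0 runs 1, rem=8, I/O yield, promote→Q0. Q0=[P2,P3] Q1=[P1,P4,P5] Q2=[]
t=18-19: P2@Q0 runs 1, rem=1, I/O yield, promote→Q0. Q0=[P3,P2] Q1=[P1,P4,P5] Q2=[]
t=19-20: P3@Q0 runs 1, rem=7, I/O yield, promote→Q0. Q0=[P2,P3] Q1=[P1,P4,P5] Q2=[]
t=20-21: P2@Q0 runs 1, rem=0, completes. Q0=[P3] Q1=[P1,P4,P5] Q2=[]
t=21-22: P3@Q0 runs 1, rem=6, I/O yield, promote→Q0. Q0=[P3] Q1=[P1,P4,P5] Q2=[]
t=22-23: P3@Q0 runs 1, rem=5, I/O yield, promote→Q0. Q0=[P3] Q1=[P1,P4,P5] Q2=[]
t=23-24: P3@Q0 runs 1, rem=4, I/O yield, promote→Q0. Q0=[P3] Q1=[P1,P4,P5] Q2=[]
t=24-25: P3@Q0 runs 1, rem=3, I/O yield, promote→Q0. Q0=[P3] Q1=[P1,P4,P5] Q2=[]
t=25-26: P3@Q0 runs 1, rem=2, I/O yield, promote→Q0. Q0=[P3] Q1=[P1,P4,P5] Q2=[]
t=26-27: P3@Q0 runs 1, rem=1, I/O yield, promote→Q0. Q0=[P3] Q1=[P1,P4,P5] Q2=[]
t=27-28: P3@Q0 runs 1, rem=0, completes. Q0=[] Q1=[P1,P4,P5] Q2=[]
t=28-30: P1@Q1 runs 2, rem=0, completes. Q0=[] Q1=[P4,P5] Q2=[]
t=30-36: P4@Q1 runs 6, rem=1, quantum used, demote→Q2. Q0=[] Q1=[P5] Q2=[P4]
t=36-42: P5@Q1 runs 6, rem=4, quantum used, demote→Q2. Q0=[] Q1=[] Q2=[P4,P5]
t=42-43: P4@Q2 runs 1, rem=0, completes. Q0=[] Q1=[] Q2=[P5]
t=43-47: P5@Q2 runs 4, rem=0, completes. Q0=[] Q1=[] Q2=[]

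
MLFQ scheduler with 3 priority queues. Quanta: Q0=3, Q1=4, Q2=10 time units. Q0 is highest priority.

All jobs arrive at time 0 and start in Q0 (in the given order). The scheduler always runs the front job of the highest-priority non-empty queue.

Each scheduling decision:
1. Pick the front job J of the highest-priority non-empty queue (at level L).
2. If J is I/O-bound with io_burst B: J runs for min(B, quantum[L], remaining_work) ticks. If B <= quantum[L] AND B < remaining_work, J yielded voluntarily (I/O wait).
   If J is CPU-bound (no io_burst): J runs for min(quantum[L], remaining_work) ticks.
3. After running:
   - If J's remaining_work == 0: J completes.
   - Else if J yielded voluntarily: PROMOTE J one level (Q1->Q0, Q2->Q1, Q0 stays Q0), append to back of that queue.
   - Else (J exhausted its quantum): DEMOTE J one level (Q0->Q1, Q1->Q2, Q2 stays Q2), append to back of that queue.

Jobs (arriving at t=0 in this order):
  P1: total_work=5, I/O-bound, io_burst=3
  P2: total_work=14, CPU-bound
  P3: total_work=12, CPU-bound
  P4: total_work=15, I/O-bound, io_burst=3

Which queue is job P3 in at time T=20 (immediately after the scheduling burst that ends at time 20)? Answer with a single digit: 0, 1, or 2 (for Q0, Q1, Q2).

Answer: 1

Derivation:
t=0-3: P1@Q0 runs 3, rem=2, I/O yield, promote→Q0. Q0=[P2,P3,P4,P1] Q1=[] Q2=[]
t=3-6: P2@Q0 runs 3, rem=11, quantum used, demote→Q1. Q0=[P3,P4,P1] Q1=[P2] Q2=[]
t=6-9: P3@Q0 runs 3, rem=9, quantum used, demote→Q1. Q0=[P4,P1] Q1=[P2,P3] Q2=[]
t=9-12: P4@Q0 runs 3, rem=12, I/O yield, promote→Q0. Q0=[P1,P4] Q1=[P2,P3] Q2=[]
t=12-14: P1@Q0 runs 2, rem=0, completes. Q0=[P4] Q1=[P2,P3] Q2=[]
t=14-17: P4@Q0 runs 3, rem=9, I/O yield, promote→Q0. Q0=[P4] Q1=[P2,P3] Q2=[]
t=17-20: P4@Q0 runs 3, rem=6, I/O yield, promote→Q0. Q0=[P4] Q1=[P2,P3] Q2=[]
t=20-23: P4@Q0 runs 3, rem=3, I/O yield, promote→Q0. Q0=[P4] Q1=[P2,P3] Q2=[]
t=23-26: P4@Q0 runs 3, rem=0, completes. Q0=[] Q1=[P2,P3] Q2=[]
t=26-30: P2@Q1 runs 4, rem=7, quantum used, demote→Q2. Q0=[] Q1=[P3] Q2=[P2]
t=30-34: P3@Q1 runs 4, rem=5, quantum used, demote→Q2. Q0=[] Q1=[] Q2=[P2,P3]
t=34-41: P2@Q2 runs 7, rem=0, completes. Q0=[] Q1=[] Q2=[P3]
t=41-46: P3@Q2 runs 5, rem=0, completes. Q0=[] Q1=[] Q2=[]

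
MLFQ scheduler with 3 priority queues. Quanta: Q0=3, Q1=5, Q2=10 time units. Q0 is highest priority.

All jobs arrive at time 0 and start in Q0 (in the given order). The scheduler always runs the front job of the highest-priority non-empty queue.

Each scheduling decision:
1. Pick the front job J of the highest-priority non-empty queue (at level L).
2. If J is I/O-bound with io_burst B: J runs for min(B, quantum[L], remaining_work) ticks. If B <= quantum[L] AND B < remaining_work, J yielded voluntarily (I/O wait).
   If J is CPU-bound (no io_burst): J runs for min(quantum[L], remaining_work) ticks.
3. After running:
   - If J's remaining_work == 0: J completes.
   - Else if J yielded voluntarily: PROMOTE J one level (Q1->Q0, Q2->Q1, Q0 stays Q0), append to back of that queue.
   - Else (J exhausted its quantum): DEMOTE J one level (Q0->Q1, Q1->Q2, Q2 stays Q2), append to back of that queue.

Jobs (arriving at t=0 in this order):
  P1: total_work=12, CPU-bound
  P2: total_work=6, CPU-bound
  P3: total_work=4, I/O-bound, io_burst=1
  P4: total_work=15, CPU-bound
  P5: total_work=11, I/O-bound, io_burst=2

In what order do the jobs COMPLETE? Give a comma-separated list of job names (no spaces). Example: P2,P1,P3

Answer: P3,P5,P2,P1,P4

Derivation:
t=0-3: P1@Q0 runs 3, rem=9, quantum used, demote→Q1. Q0=[P2,P3,P4,P5] Q1=[P1] Q2=[]
t=3-6: P2@Q0 runs 3, rem=3, quantum used, demote→Q1. Q0=[P3,P4,P5] Q1=[P1,P2] Q2=[]
t=6-7: P3@Q0 runs 1, rem=3, I/O yield, promote→Q0. Q0=[P4,P5,P3] Q1=[P1,P2] Q2=[]
t=7-10: P4@Q0 runs 3, rem=12, quantum used, demote→Q1. Q0=[P5,P3] Q1=[P1,P2,P4] Q2=[]
t=10-12: P5@Q0 runs 2, rem=9, I/O yield, promote→Q0. Q0=[P3,P5] Q1=[P1,P2,P4] Q2=[]
t=12-13: P3@Q0 runs 1, rem=2, I/O yield, promote→Q0. Q0=[P5,P3] Q1=[P1,P2,P4] Q2=[]
t=13-15: P5@Q0 runs 2, rem=7, I/O yield, promote→Q0. Q0=[P3,P5] Q1=[P1,P2,P4] Q2=[]
t=15-16: P3@Q0 runs 1, rem=1, I/O yield, promote→Q0. Q0=[P5,P3] Q1=[P1,P2,P4] Q2=[]
t=16-18: P5@Q0 runs 2, rem=5, I/O yield, promote→Q0. Q0=[P3,P5] Q1=[P1,P2,P4] Q2=[]
t=18-19: P3@Q0 runs 1, rem=0, completes. Q0=[P5] Q1=[P1,P2,P4] Q2=[]
t=19-21: P5@Q0 runs 2, rem=3, I/O yield, promote→Q0. Q0=[P5] Q1=[P1,P2,P4] Q2=[]
t=21-23: P5@Q0 runs 2, rem=1, I/O yield, promote→Q0. Q0=[P5] Q1=[P1,P2,P4] Q2=[]
t=23-24: P5@Q0 runs 1, rem=0, completes. Q0=[] Q1=[P1,P2,P4] Q2=[]
t=24-29: P1@Q1 runs 5, rem=4, quantum used, demote→Q2. Q0=[] Q1=[P2,P4] Q2=[P1]
t=29-32: P2@Q1 runs 3, rem=0, completes. Q0=[] Q1=[P4] Q2=[P1]
t=32-37: P4@Q1 runs 5, rem=7, quantum used, demote→Q2. Q0=[] Q1=[] Q2=[P1,P4]
t=37-41: P1@Q2 runs 4, rem=0, completes. Q0=[] Q1=[] Q2=[P4]
t=41-48: P4@Q2 runs 7, rem=0, completes. Q0=[] Q1=[] Q2=[]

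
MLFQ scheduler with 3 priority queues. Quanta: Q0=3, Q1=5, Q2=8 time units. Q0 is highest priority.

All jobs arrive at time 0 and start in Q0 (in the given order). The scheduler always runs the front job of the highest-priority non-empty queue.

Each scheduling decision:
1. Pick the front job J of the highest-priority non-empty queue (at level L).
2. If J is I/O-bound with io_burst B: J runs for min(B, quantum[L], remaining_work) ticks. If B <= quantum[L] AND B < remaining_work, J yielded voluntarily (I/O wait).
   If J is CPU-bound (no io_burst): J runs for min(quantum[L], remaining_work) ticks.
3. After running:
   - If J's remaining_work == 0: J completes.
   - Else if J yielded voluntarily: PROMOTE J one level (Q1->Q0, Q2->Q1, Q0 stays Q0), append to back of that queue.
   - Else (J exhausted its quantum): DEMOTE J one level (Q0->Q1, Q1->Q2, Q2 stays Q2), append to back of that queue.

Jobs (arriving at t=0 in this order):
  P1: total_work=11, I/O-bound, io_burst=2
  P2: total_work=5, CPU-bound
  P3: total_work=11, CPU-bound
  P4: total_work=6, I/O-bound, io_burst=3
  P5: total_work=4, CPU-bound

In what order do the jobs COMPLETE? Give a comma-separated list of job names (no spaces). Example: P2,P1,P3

Answer: P4,P1,P2,P5,P3

Derivation:
t=0-2: P1@Q0 runs 2, rem=9, I/O yield, promote→Q0. Q0=[P2,P3,P4,P5,P1] Q1=[] Q2=[]
t=2-5: P2@Q0 runs 3, rem=2, quantum used, demote→Q1. Q0=[P3,P4,P5,P1] Q1=[P2] Q2=[]
t=5-8: P3@Q0 runs 3, rem=8, quantum used, demote→Q1. Q0=[P4,P5,P1] Q1=[P2,P3] Q2=[]
t=8-11: P4@Q0 runs 3, rem=3, I/O yield, promote→Q0. Q0=[P5,P1,P4] Q1=[P2,P3] Q2=[]
t=11-14: P5@Q0 runs 3, rem=1, quantum used, demote→Q1. Q0=[P1,P4] Q1=[P2,P3,P5] Q2=[]
t=14-16: P1@Q0 runs 2, rem=7, I/O yield, promote→Q0. Q0=[P4,P1] Q1=[P2,P3,P5] Q2=[]
t=16-19: P4@Q0 runs 3, rem=0, completes. Q0=[P1] Q1=[P2,P3,P5] Q2=[]
t=19-21: P1@Q0 runs 2, rem=5, I/O yield, promote→Q0. Q0=[P1] Q1=[P2,P3,P5] Q2=[]
t=21-23: P1@Q0 runs 2, rem=3, I/O yield, promote→Q0. Q0=[P1] Q1=[P2,P3,P5] Q2=[]
t=23-25: P1@Q0 runs 2, rem=1, I/O yield, promote→Q0. Q0=[P1] Q1=[P2,P3,P5] Q2=[]
t=25-26: P1@Q0 runs 1, rem=0, completes. Q0=[] Q1=[P2,P3,P5] Q2=[]
t=26-28: P2@Q1 runs 2, rem=0, completes. Q0=[] Q1=[P3,P5] Q2=[]
t=28-33: P3@Q1 runs 5, rem=3, quantum used, demote→Q2. Q0=[] Q1=[P5] Q2=[P3]
t=33-34: P5@Q1 runs 1, rem=0, completes. Q0=[] Q1=[] Q2=[P3]
t=34-37: P3@Q2 runs 3, rem=0, completes. Q0=[] Q1=[] Q2=[]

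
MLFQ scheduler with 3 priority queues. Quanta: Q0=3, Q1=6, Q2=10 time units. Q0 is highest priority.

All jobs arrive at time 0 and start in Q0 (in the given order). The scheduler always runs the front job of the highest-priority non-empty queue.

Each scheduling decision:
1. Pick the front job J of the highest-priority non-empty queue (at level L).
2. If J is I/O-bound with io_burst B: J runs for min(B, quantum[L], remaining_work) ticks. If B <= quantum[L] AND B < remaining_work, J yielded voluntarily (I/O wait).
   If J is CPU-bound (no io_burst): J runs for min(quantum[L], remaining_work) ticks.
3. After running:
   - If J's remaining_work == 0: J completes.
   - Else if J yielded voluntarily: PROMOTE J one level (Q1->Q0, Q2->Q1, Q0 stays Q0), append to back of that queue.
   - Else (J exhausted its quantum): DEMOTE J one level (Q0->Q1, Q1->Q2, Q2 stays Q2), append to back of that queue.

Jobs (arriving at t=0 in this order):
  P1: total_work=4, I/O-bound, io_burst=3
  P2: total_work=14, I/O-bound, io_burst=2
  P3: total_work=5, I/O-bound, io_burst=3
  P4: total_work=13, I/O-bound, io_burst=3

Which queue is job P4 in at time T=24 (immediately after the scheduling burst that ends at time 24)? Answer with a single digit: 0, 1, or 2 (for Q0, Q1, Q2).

t=0-3: P1@Q0 runs 3, rem=1, I/O yield, promote→Q0. Q0=[P2,P3,P4,P1] Q1=[] Q2=[]
t=3-5: P2@Q0 runs 2, rem=12, I/O yield, promote→Q0. Q0=[P3,P4,P1,P2] Q1=[] Q2=[]
t=5-8: P3@Q0 runs 3, rem=2, I/O yield, promote→Q0. Q0=[P4,P1,P2,P3] Q1=[] Q2=[]
t=8-11: P4@Q0 runs 3, rem=10, I/O yield, promote→Q0. Q0=[P1,P2,P3,P4] Q1=[] Q2=[]
t=11-12: P1@Q0 runs 1, rem=0, completes. Q0=[P2,P3,P4] Q1=[] Q2=[]
t=12-14: P2@Q0 runs 2, rem=10, I/O yield, promote→Q0. Q0=[P3,P4,P2] Q1=[] Q2=[]
t=14-16: P3@Q0 runs 2, rem=0, completes. Q0=[P4,P2] Q1=[] Q2=[]
t=16-19: P4@Q0 runs 3, rem=7, I/O yield, promote→Q0. Q0=[P2,P4] Q1=[] Q2=[]
t=19-21: P2@Q0 runs 2, rem=8, I/O yield, promote→Q0. Q0=[P4,P2] Q1=[] Q2=[]
t=21-24: P4@Q0 runs 3, rem=4, I/O yield, promote→Q0. Q0=[P2,P4] Q1=[] Q2=[]
t=24-26: P2@Q0 runs 2, rem=6, I/O yield, promote→Q0. Q0=[P4,P2] Q1=[] Q2=[]
t=26-29: P4@Q0 runs 3, rem=1, I/O yield, promote→Q0. Q0=[P2,P4] Q1=[] Q2=[]
t=29-31: P2@Q0 runs 2, rem=4, I/O yield, promote→Q0. Q0=[P4,P2] Q1=[] Q2=[]
t=31-32: P4@Q0 runs 1, rem=0, completes. Q0=[P2] Q1=[] Q2=[]
t=32-34: P2@Q0 runs 2, rem=2, I/O yield, promote→Q0. Q0=[P2] Q1=[] Q2=[]
t=34-36: P2@Q0 runs 2, rem=0, completes. Q0=[] Q1=[] Q2=[]

Answer: 0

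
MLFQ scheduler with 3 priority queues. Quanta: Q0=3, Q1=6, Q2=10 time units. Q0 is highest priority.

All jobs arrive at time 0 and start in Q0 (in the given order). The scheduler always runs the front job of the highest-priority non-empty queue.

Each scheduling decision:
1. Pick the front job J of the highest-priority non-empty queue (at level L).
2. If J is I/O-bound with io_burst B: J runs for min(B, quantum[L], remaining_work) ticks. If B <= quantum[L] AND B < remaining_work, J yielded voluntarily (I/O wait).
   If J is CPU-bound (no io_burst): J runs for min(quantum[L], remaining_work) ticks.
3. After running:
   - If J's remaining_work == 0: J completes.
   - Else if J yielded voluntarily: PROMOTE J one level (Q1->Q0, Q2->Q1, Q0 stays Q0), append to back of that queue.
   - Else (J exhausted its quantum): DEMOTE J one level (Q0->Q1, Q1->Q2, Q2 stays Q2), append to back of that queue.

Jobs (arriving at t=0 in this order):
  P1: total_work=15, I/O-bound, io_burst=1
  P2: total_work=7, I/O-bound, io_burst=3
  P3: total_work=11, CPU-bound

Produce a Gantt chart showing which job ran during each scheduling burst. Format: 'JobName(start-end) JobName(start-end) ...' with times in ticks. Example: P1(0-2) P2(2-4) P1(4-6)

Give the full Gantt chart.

t=0-1: P1@Q0 runs 1, rem=14, I/O yield, promote→Q0. Q0=[P2,P3,P1] Q1=[] Q2=[]
t=1-4: P2@Q0 runs 3, rem=4, I/O yield, promote→Q0. Q0=[P3,P1,P2] Q1=[] Q2=[]
t=4-7: P3@Q0 runs 3, rem=8, quantum used, demote→Q1. Q0=[P1,P2] Q1=[P3] Q2=[]
t=7-8: P1@Q0 runs 1, rem=13, I/O yield, promote→Q0. Q0=[P2,P1] Q1=[P3] Q2=[]
t=8-11: P2@Q0 runs 3, rem=1, I/O yield, promote→Q0. Q0=[P1,P2] Q1=[P3] Q2=[]
t=11-12: P1@Q0 runs 1, rem=12, I/O yield, promote→Q0. Q0=[P2,P1] Q1=[P3] Q2=[]
t=12-13: P2@Q0 runs 1, rem=0, completes. Q0=[P1] Q1=[P3] Q2=[]
t=13-14: P1@Q0 runs 1, rem=11, I/O yield, promote→Q0. Q0=[P1] Q1=[P3] Q2=[]
t=14-15: P1@Q0 runs 1, rem=10, I/O yield, promote→Q0. Q0=[P1] Q1=[P3] Q2=[]
t=15-16: P1@Q0 runs 1, rem=9, I/O yield, promote→Q0. Q0=[P1] Q1=[P3] Q2=[]
t=16-17: P1@Q0 runs 1, rem=8, I/O yield, promote→Q0. Q0=[P1] Q1=[P3] Q2=[]
t=17-18: P1@Q0 runs 1, rem=7, I/O yield, promote→Q0. Q0=[P1] Q1=[P3] Q2=[]
t=18-19: P1@Q0 runs 1, rem=6, I/O yield, promote→Q0. Q0=[P1] Q1=[P3] Q2=[]
t=19-20: P1@Q0 runs 1, rem=5, I/O yield, promote→Q0. Q0=[P1] Q1=[P3] Q2=[]
t=20-21: P1@Q0 runs 1, rem=4, I/O yield, promote→Q0. Q0=[P1] Q1=[P3] Q2=[]
t=21-22: P1@Q0 runs 1, rem=3, I/O yield, promote→Q0. Q0=[P1] Q1=[P3] Q2=[]
t=22-23: P1@Q0 runs 1, rem=2, I/O yield, promote→Q0. Q0=[P1] Q1=[P3] Q2=[]
t=23-24: P1@Q0 runs 1, rem=1, I/O yield, promote→Q0. Q0=[P1] Q1=[P3] Q2=[]
t=24-25: P1@Q0 runs 1, rem=0, completes. Q0=[] Q1=[P3] Q2=[]
t=25-31: P3@Q1 runs 6, rem=2, quantum used, demote→Q2. Q0=[] Q1=[] Q2=[P3]
t=31-33: P3@Q2 runs 2, rem=0, completes. Q0=[] Q1=[] Q2=[]

Answer: P1(0-1) P2(1-4) P3(4-7) P1(7-8) P2(8-11) P1(11-12) P2(12-13) P1(13-14) P1(14-15) P1(15-16) P1(16-17) P1(17-18) P1(18-19) P1(19-20) P1(20-21) P1(21-22) P1(22-23) P1(23-24) P1(24-25) P3(25-31) P3(31-33)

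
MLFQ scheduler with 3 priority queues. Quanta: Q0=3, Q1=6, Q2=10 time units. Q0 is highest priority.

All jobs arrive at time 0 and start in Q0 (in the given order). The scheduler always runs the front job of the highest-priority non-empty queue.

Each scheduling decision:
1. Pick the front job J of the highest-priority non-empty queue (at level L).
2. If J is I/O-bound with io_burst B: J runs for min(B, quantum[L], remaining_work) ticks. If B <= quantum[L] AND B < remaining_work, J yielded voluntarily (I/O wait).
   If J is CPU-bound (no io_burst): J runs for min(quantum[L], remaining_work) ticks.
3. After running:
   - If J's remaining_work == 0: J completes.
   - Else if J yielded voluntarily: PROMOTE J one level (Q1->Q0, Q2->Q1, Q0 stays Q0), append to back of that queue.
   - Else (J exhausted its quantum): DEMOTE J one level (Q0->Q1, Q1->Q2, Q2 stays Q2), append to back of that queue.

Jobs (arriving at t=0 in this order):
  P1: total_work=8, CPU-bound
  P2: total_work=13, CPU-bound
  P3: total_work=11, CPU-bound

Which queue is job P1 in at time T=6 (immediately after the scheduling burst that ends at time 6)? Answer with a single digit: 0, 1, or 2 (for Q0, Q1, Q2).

Answer: 1

Derivation:
t=0-3: P1@Q0 runs 3, rem=5, quantum used, demote→Q1. Q0=[P2,P3] Q1=[P1] Q2=[]
t=3-6: P2@Q0 runs 3, rem=10, quantum used, demote→Q1. Q0=[P3] Q1=[P1,P2] Q2=[]
t=6-9: P3@Q0 runs 3, rem=8, quantum used, demote→Q1. Q0=[] Q1=[P1,P2,P3] Q2=[]
t=9-14: P1@Q1 runs 5, rem=0, completes. Q0=[] Q1=[P2,P3] Q2=[]
t=14-20: P2@Q1 runs 6, rem=4, quantum used, demote→Q2. Q0=[] Q1=[P3] Q2=[P2]
t=20-26: P3@Q1 runs 6, rem=2, quantum used, demote→Q2. Q0=[] Q1=[] Q2=[P2,P3]
t=26-30: P2@Q2 runs 4, rem=0, completes. Q0=[] Q1=[] Q2=[P3]
t=30-32: P3@Q2 runs 2, rem=0, completes. Q0=[] Q1=[] Q2=[]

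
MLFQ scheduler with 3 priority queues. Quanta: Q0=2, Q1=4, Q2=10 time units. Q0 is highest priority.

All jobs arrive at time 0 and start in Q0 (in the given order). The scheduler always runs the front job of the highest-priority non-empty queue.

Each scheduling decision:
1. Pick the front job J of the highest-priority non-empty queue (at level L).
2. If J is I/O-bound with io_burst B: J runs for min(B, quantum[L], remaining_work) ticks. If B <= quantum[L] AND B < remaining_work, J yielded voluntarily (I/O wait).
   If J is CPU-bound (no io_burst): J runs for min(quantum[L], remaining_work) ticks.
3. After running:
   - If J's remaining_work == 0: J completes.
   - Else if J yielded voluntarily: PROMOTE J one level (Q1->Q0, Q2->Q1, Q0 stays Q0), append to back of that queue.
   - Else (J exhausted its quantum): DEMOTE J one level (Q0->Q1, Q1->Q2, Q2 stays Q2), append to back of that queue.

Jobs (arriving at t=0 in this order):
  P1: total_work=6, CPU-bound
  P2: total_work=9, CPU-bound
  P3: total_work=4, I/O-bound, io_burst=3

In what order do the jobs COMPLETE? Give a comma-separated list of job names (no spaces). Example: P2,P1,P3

Answer: P1,P3,P2

Derivation:
t=0-2: P1@Q0 runs 2, rem=4, quantum used, demote→Q1. Q0=[P2,P3] Q1=[P1] Q2=[]
t=2-4: P2@Q0 runs 2, rem=7, quantum used, demote→Q1. Q0=[P3] Q1=[P1,P2] Q2=[]
t=4-6: P3@Q0 runs 2, rem=2, quantum used, demote→Q1. Q0=[] Q1=[P1,P2,P3] Q2=[]
t=6-10: P1@Q1 runs 4, rem=0, completes. Q0=[] Q1=[P2,P3] Q2=[]
t=10-14: P2@Q1 runs 4, rem=3, quantum used, demote→Q2. Q0=[] Q1=[P3] Q2=[P2]
t=14-16: P3@Q1 runs 2, rem=0, completes. Q0=[] Q1=[] Q2=[P2]
t=16-19: P2@Q2 runs 3, rem=0, completes. Q0=[] Q1=[] Q2=[]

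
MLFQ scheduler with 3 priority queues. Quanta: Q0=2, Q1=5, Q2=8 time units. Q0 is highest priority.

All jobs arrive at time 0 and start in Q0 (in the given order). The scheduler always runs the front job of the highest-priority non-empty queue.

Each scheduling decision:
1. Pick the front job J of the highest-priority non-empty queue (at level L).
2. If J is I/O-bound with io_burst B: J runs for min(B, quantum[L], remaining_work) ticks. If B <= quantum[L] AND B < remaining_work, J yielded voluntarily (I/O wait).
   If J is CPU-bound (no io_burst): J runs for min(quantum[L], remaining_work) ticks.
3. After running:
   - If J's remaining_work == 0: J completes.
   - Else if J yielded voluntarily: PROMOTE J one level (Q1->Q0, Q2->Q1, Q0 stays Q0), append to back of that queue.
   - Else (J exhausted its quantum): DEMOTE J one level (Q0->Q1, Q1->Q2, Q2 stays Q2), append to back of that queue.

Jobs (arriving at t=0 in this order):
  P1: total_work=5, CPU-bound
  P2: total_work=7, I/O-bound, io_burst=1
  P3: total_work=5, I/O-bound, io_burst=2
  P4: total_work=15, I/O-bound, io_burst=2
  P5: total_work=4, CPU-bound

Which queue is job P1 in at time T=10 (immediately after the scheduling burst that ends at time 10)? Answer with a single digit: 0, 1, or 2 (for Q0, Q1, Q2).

t=0-2: P1@Q0 runs 2, rem=3, quantum used, demote→Q1. Q0=[P2,P3,P4,P5] Q1=[P1] Q2=[]
t=2-3: P2@Q0 runs 1, rem=6, I/O yield, promote→Q0. Q0=[P3,P4,P5,P2] Q1=[P1] Q2=[]
t=3-5: P3@Q0 runs 2, rem=3, I/O yield, promote→Q0. Q0=[P4,P5,P2,P3] Q1=[P1] Q2=[]
t=5-7: P4@Q0 runs 2, rem=13, I/O yield, promote→Q0. Q0=[P5,P2,P3,P4] Q1=[P1] Q2=[]
t=7-9: P5@Q0 runs 2, rem=2, quantum used, demote→Q1. Q0=[P2,P3,P4] Q1=[P1,P5] Q2=[]
t=9-10: P2@Q0 runs 1, rem=5, I/O yield, promote→Q0. Q0=[P3,P4,P2] Q1=[P1,P5] Q2=[]
t=10-12: P3@Q0 runs 2, rem=1, I/O yield, promote→Q0. Q0=[P4,P2,P3] Q1=[P1,P5] Q2=[]
t=12-14: P4@Q0 runs 2, rem=11, I/O yield, promote→Q0. Q0=[P2,P3,P4] Q1=[P1,P5] Q2=[]
t=14-15: P2@Q0 runs 1, rem=4, I/O yield, promote→Q0. Q0=[P3,P4,P2] Q1=[P1,P5] Q2=[]
t=15-16: P3@Q0 runs 1, rem=0, completes. Q0=[P4,P2] Q1=[P1,P5] Q2=[]
t=16-18: P4@Q0 runs 2, rem=9, I/O yield, promote→Q0. Q0=[P2,P4] Q1=[P1,P5] Q2=[]
t=18-19: P2@Q0 runs 1, rem=3, I/O yield, promote→Q0. Q0=[P4,P2] Q1=[P1,P5] Q2=[]
t=19-21: P4@Q0 runs 2, rem=7, I/O yield, promote→Q0. Q0=[P2,P4] Q1=[P1,P5] Q2=[]
t=21-22: P2@Q0 runs 1, rem=2, I/O yield, promote→Q0. Q0=[P4,P2] Q1=[P1,P5] Q2=[]
t=22-24: P4@Q0 runs 2, rem=5, I/O yield, promote→Q0. Q0=[P2,P4] Q1=[P1,P5] Q2=[]
t=24-25: P2@Q0 runs 1, rem=1, I/O yield, promote→Q0. Q0=[P4,P2] Q1=[P1,P5] Q2=[]
t=25-27: P4@Q0 runs 2, rem=3, I/O yield, promote→Q0. Q0=[P2,P4] Q1=[P1,P5] Q2=[]
t=27-28: P2@Q0 runs 1, rem=0, completes. Q0=[P4] Q1=[P1,P5] Q2=[]
t=28-30: P4@Q0 runs 2, rem=1, I/O yield, promote→Q0. Q0=[P4] Q1=[P1,P5] Q2=[]
t=30-31: P4@Q0 runs 1, rem=0, completes. Q0=[] Q1=[P1,P5] Q2=[]
t=31-34: P1@Q1 runs 3, rem=0, completes. Q0=[] Q1=[P5] Q2=[]
t=34-36: P5@Q1 runs 2, rem=0, completes. Q0=[] Q1=[] Q2=[]

Answer: 1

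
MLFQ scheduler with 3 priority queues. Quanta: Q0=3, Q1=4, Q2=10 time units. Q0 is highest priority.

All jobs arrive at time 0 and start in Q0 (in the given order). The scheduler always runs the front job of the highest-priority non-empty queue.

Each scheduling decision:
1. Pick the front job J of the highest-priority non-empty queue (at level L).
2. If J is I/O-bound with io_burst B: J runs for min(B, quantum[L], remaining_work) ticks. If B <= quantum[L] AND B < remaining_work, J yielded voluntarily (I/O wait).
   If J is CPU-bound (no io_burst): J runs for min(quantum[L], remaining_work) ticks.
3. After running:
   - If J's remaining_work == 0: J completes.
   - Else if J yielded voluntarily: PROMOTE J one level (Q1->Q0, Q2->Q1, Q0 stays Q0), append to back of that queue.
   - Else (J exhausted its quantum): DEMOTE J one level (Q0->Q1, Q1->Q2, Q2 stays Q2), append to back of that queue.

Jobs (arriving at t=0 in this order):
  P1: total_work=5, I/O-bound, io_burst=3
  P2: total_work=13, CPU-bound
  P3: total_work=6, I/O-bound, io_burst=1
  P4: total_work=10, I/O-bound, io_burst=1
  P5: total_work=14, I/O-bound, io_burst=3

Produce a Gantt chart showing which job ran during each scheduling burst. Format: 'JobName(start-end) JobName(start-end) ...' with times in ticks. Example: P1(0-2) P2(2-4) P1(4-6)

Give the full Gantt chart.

t=0-3: P1@Q0 runs 3, rem=2, I/O yield, promote→Q0. Q0=[P2,P3,P4,P5,P1] Q1=[] Q2=[]
t=3-6: P2@Q0 runs 3, rem=10, quantum used, demote→Q1. Q0=[P3,P4,P5,P1] Q1=[P2] Q2=[]
t=6-7: P3@Q0 runs 1, rem=5, I/O yield, promote→Q0. Q0=[P4,P5,P1,P3] Q1=[P2] Q2=[]
t=7-8: P4@Q0 runs 1, rem=9, I/O yield, promote→Q0. Q0=[P5,P1,P3,P4] Q1=[P2] Q2=[]
t=8-11: P5@Q0 runs 3, rem=11, I/O yield, promote→Q0. Q0=[P1,P3,P4,P5] Q1=[P2] Q2=[]
t=11-13: P1@Q0 runs 2, rem=0, completes. Q0=[P3,P4,P5] Q1=[P2] Q2=[]
t=13-14: P3@Q0 runs 1, rem=4, I/O yield, promote→Q0. Q0=[P4,P5,P3] Q1=[P2] Q2=[]
t=14-15: P4@Q0 runs 1, rem=8, I/O yield, promote→Q0. Q0=[P5,P3,P4] Q1=[P2] Q2=[]
t=15-18: P5@Q0 runs 3, rem=8, I/O yield, promote→Q0. Q0=[P3,P4,P5] Q1=[P2] Q2=[]
t=18-19: P3@Q0 runs 1, rem=3, I/O yield, promote→Q0. Q0=[P4,P5,P3] Q1=[P2] Q2=[]
t=19-20: P4@Q0 runs 1, rem=7, I/O yield, promote→Q0. Q0=[P5,P3,P4] Q1=[P2] Q2=[]
t=20-23: P5@Q0 runs 3, rem=5, I/O yield, promote→Q0. Q0=[P3,P4,P5] Q1=[P2] Q2=[]
t=23-24: P3@Q0 runs 1, rem=2, I/O yield, promote→Q0. Q0=[P4,P5,P3] Q1=[P2] Q2=[]
t=24-25: P4@Q0 runs 1, rem=6, I/O yield, promote→Q0. Q0=[P5,P3,P4] Q1=[P2] Q2=[]
t=25-28: P5@Q0 runs 3, rem=2, I/O yield, promote→Q0. Q0=[P3,P4,P5] Q1=[P2] Q2=[]
t=28-29: P3@Q0 runs 1, rem=1, I/O yield, promote→Q0. Q0=[P4,P5,P3] Q1=[P2] Q2=[]
t=29-30: P4@Q0 runs 1, rem=5, I/O yield, promote→Q0. Q0=[P5,P3,P4] Q1=[P2] Q2=[]
t=30-32: P5@Q0 runs 2, rem=0, completes. Q0=[P3,P4] Q1=[P2] Q2=[]
t=32-33: P3@Q0 runs 1, rem=0, completes. Q0=[P4] Q1=[P2] Q2=[]
t=33-34: P4@Q0 runs 1, rem=4, I/O yield, promote→Q0. Q0=[P4] Q1=[P2] Q2=[]
t=34-35: P4@Q0 runs 1, rem=3, I/O yield, promote→Q0. Q0=[P4] Q1=[P2] Q2=[]
t=35-36: P4@Q0 runs 1, rem=2, I/O yield, promote→Q0. Q0=[P4] Q1=[P2] Q2=[]
t=36-37: P4@Q0 runs 1, rem=1, I/O yield, promote→Q0. Q0=[P4] Q1=[P2] Q2=[]
t=37-38: P4@Q0 runs 1, rem=0, completes. Q0=[] Q1=[P2] Q2=[]
t=38-42: P2@Q1 runs 4, rem=6, quantum used, demote→Q2. Q0=[] Q1=[] Q2=[P2]
t=42-48: P2@Q2 runs 6, rem=0, completes. Q0=[] Q1=[] Q2=[]

Answer: P1(0-3) P2(3-6) P3(6-7) P4(7-8) P5(8-11) P1(11-13) P3(13-14) P4(14-15) P5(15-18) P3(18-19) P4(19-20) P5(20-23) P3(23-24) P4(24-25) P5(25-28) P3(28-29) P4(29-30) P5(30-32) P3(32-33) P4(33-34) P4(34-35) P4(35-36) P4(36-37) P4(37-38) P2(38-42) P2(42-48)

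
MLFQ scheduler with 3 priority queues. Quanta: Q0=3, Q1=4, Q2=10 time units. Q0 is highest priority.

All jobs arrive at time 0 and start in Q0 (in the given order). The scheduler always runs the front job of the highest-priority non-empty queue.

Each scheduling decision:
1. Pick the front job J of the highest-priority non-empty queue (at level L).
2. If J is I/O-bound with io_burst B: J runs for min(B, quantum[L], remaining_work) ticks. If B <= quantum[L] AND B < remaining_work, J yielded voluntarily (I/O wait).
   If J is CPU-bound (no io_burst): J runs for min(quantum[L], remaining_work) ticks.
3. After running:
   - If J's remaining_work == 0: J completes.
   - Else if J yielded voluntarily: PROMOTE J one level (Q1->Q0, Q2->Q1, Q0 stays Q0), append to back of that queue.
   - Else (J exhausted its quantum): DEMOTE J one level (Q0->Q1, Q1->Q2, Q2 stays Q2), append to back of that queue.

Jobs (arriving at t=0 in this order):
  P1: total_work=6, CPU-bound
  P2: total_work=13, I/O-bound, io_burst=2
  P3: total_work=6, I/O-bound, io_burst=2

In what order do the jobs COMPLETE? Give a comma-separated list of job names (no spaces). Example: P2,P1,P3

t=0-3: P1@Q0 runs 3, rem=3, quantum used, demote→Q1. Q0=[P2,P3] Q1=[P1] Q2=[]
t=3-5: P2@Q0 runs 2, rem=11, I/O yield, promote→Q0. Q0=[P3,P2] Q1=[P1] Q2=[]
t=5-7: P3@Q0 runs 2, rem=4, I/O yield, promote→Q0. Q0=[P2,P3] Q1=[P1] Q2=[]
t=7-9: P2@Q0 runs 2, rem=9, I/O yield, promote→Q0. Q0=[P3,P2] Q1=[P1] Q2=[]
t=9-11: P3@Q0 runs 2, rem=2, I/O yield, promote→Q0. Q0=[P2,P3] Q1=[P1] Q2=[]
t=11-13: P2@Q0 runs 2, rem=7, I/O yield, promote→Q0. Q0=[P3,P2] Q1=[P1] Q2=[]
t=13-15: P3@Q0 runs 2, rem=0, completes. Q0=[P2] Q1=[P1] Q2=[]
t=15-17: P2@Q0 runs 2, rem=5, I/O yield, promote→Q0. Q0=[P2] Q1=[P1] Q2=[]
t=17-19: P2@Q0 runs 2, rem=3, I/O yield, promote→Q0. Q0=[P2] Q1=[P1] Q2=[]
t=19-21: P2@Q0 runs 2, rem=1, I/O yield, promote→Q0. Q0=[P2] Q1=[P1] Q2=[]
t=21-22: P2@Q0 runs 1, rem=0, completes. Q0=[] Q1=[P1] Q2=[]
t=22-25: P1@Q1 runs 3, rem=0, completes. Q0=[] Q1=[] Q2=[]

Answer: P3,P2,P1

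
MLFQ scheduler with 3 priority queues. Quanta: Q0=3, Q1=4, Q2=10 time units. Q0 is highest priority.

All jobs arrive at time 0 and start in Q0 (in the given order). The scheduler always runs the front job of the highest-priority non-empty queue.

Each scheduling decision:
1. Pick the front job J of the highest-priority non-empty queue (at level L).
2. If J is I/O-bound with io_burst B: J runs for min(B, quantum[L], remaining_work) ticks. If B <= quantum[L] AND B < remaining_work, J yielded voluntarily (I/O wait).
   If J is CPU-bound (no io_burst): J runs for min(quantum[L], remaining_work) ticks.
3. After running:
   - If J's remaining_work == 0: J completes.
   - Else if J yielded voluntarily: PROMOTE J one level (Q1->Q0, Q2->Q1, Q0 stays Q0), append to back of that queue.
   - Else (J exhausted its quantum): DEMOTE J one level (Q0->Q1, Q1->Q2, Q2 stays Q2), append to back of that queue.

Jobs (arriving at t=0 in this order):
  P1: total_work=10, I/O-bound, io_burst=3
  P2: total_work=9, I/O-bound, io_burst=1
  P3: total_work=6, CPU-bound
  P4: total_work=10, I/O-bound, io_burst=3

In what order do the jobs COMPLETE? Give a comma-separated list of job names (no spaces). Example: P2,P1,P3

t=0-3: P1@Q0 runs 3, rem=7, I/O yield, promote→Q0. Q0=[P2,P3,P4,P1] Q1=[] Q2=[]
t=3-4: P2@Q0 runs 1, rem=8, I/O yield, promote→Q0. Q0=[P3,P4,P1,P2] Q1=[] Q2=[]
t=4-7: P3@Q0 runs 3, rem=3, quantum used, demote→Q1. Q0=[P4,P1,P2] Q1=[P3] Q2=[]
t=7-10: P4@Q0 runs 3, rem=7, I/O yield, promote→Q0. Q0=[P1,P2,P4] Q1=[P3] Q2=[]
t=10-13: P1@Q0 runs 3, rem=4, I/O yield, promote→Q0. Q0=[P2,P4,P1] Q1=[P3] Q2=[]
t=13-14: P2@Q0 runs 1, rem=7, I/O yield, promote→Q0. Q0=[P4,P1,P2] Q1=[P3] Q2=[]
t=14-17: P4@Q0 runs 3, rem=4, I/O yield, promote→Q0. Q0=[P1,P2,P4] Q1=[P3] Q2=[]
t=17-20: P1@Q0 runs 3, rem=1, I/O yield, promote→Q0. Q0=[P2,P4,P1] Q1=[P3] Q2=[]
t=20-21: P2@Q0 runs 1, rem=6, I/O yield, promote→Q0. Q0=[P4,P1,P2] Q1=[P3] Q2=[]
t=21-24: P4@Q0 runs 3, rem=1, I/O yield, promote→Q0. Q0=[P1,P2,P4] Q1=[P3] Q2=[]
t=24-25: P1@Q0 runs 1, rem=0, completes. Q0=[P2,P4] Q1=[P3] Q2=[]
t=25-26: P2@Q0 runs 1, rem=5, I/O yield, promote→Q0. Q0=[P4,P2] Q1=[P3] Q2=[]
t=26-27: P4@Q0 runs 1, rem=0, completes. Q0=[P2] Q1=[P3] Q2=[]
t=27-28: P2@Q0 runs 1, rem=4, I/O yield, promote→Q0. Q0=[P2] Q1=[P3] Q2=[]
t=28-29: P2@Q0 runs 1, rem=3, I/O yield, promote→Q0. Q0=[P2] Q1=[P3] Q2=[]
t=29-30: P2@Q0 runs 1, rem=2, I/O yield, promote→Q0. Q0=[P2] Q1=[P3] Q2=[]
t=30-31: P2@Q0 runs 1, rem=1, I/O yield, promote→Q0. Q0=[P2] Q1=[P3] Q2=[]
t=31-32: P2@Q0 runs 1, rem=0, completes. Q0=[] Q1=[P3] Q2=[]
t=32-35: P3@Q1 runs 3, rem=0, completes. Q0=[] Q1=[] Q2=[]

Answer: P1,P4,P2,P3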